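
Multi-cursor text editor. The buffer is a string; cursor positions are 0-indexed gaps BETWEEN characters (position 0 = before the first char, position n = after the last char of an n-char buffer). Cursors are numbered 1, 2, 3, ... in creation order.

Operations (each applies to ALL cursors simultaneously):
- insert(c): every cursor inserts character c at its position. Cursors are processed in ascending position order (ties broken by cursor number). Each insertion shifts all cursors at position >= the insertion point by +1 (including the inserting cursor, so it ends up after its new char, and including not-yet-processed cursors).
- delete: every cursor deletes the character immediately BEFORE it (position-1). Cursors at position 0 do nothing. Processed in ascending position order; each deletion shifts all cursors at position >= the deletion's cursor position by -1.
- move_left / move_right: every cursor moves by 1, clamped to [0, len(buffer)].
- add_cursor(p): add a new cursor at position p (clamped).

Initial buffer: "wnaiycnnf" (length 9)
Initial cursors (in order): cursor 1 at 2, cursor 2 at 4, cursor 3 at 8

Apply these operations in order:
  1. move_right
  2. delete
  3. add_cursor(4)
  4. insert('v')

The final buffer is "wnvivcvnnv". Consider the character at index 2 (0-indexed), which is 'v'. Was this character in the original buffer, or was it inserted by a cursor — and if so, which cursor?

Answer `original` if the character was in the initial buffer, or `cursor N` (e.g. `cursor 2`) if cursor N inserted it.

Answer: cursor 1

Derivation:
After op 1 (move_right): buffer="wnaiycnnf" (len 9), cursors c1@3 c2@5 c3@9, authorship .........
After op 2 (delete): buffer="wnicnn" (len 6), cursors c1@2 c2@3 c3@6, authorship ......
After op 3 (add_cursor(4)): buffer="wnicnn" (len 6), cursors c1@2 c2@3 c4@4 c3@6, authorship ......
After op 4 (insert('v')): buffer="wnvivcvnnv" (len 10), cursors c1@3 c2@5 c4@7 c3@10, authorship ..1.2.4..3
Authorship (.=original, N=cursor N): . . 1 . 2 . 4 . . 3
Index 2: author = 1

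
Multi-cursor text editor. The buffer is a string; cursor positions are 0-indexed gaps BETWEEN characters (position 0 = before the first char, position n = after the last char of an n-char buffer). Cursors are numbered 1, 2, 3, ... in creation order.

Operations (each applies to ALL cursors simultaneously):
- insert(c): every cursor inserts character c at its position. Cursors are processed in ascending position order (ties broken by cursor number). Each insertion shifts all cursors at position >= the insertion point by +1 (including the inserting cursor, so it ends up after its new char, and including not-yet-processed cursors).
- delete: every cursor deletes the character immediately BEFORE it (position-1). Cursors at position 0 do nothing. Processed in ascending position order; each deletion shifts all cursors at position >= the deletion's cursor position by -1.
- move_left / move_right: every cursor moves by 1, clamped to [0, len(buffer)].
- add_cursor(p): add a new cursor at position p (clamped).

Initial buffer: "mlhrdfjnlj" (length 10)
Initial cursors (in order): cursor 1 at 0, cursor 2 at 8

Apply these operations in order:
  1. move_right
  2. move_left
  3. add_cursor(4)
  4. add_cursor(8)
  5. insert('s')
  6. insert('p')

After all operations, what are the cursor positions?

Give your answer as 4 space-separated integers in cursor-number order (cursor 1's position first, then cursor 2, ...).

After op 1 (move_right): buffer="mlhrdfjnlj" (len 10), cursors c1@1 c2@9, authorship ..........
After op 2 (move_left): buffer="mlhrdfjnlj" (len 10), cursors c1@0 c2@8, authorship ..........
After op 3 (add_cursor(4)): buffer="mlhrdfjnlj" (len 10), cursors c1@0 c3@4 c2@8, authorship ..........
After op 4 (add_cursor(8)): buffer="mlhrdfjnlj" (len 10), cursors c1@0 c3@4 c2@8 c4@8, authorship ..........
After op 5 (insert('s')): buffer="smlhrsdfjnsslj" (len 14), cursors c1@1 c3@6 c2@12 c4@12, authorship 1....3....24..
After op 6 (insert('p')): buffer="spmlhrspdfjnsspplj" (len 18), cursors c1@2 c3@8 c2@16 c4@16, authorship 11....33....2424..

Answer: 2 16 8 16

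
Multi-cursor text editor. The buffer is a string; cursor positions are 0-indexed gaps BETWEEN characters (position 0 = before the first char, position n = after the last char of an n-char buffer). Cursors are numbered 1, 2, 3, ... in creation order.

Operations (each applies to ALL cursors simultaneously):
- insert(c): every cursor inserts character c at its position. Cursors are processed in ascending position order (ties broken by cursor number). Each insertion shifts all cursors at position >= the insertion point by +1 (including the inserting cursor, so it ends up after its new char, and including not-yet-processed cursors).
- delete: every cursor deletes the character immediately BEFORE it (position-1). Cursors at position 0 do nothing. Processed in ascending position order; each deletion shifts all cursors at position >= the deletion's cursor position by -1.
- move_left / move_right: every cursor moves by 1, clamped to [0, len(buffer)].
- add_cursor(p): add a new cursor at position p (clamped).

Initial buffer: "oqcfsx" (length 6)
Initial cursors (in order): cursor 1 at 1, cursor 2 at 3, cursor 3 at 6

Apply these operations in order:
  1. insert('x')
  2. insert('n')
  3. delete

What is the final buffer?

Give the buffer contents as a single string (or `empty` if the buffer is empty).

After op 1 (insert('x')): buffer="oxqcxfsxx" (len 9), cursors c1@2 c2@5 c3@9, authorship .1..2...3
After op 2 (insert('n')): buffer="oxnqcxnfsxxn" (len 12), cursors c1@3 c2@7 c3@12, authorship .11..22...33
After op 3 (delete): buffer="oxqcxfsxx" (len 9), cursors c1@2 c2@5 c3@9, authorship .1..2...3

Answer: oxqcxfsxx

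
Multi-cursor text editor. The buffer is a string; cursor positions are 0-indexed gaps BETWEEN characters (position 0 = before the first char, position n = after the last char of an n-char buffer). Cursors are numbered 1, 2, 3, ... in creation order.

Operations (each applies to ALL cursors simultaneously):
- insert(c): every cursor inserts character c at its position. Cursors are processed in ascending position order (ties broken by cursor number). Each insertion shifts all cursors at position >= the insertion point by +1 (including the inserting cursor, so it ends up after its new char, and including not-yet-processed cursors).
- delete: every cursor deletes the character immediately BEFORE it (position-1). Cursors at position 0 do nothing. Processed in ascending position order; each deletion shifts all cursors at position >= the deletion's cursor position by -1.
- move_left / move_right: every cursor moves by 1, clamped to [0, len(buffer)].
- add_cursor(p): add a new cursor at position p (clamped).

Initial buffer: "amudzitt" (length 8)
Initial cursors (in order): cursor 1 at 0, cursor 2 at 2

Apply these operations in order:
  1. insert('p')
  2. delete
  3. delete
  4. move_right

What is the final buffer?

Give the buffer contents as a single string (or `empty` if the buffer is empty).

After op 1 (insert('p')): buffer="pampudzitt" (len 10), cursors c1@1 c2@4, authorship 1..2......
After op 2 (delete): buffer="amudzitt" (len 8), cursors c1@0 c2@2, authorship ........
After op 3 (delete): buffer="audzitt" (len 7), cursors c1@0 c2@1, authorship .......
After op 4 (move_right): buffer="audzitt" (len 7), cursors c1@1 c2@2, authorship .......

Answer: audzitt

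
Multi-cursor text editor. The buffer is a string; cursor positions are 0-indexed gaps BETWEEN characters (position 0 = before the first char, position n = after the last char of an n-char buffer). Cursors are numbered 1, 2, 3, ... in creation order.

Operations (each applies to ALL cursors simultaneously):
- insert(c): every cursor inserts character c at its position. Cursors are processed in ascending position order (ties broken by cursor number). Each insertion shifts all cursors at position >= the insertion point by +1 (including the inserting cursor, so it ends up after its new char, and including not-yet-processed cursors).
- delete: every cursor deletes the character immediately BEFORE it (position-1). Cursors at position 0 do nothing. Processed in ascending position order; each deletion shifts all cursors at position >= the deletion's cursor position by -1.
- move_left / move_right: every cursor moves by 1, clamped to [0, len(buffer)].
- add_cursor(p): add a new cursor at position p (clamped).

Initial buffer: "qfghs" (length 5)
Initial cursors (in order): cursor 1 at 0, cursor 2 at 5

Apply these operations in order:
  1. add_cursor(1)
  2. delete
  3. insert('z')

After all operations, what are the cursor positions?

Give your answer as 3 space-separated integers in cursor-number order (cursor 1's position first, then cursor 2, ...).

Answer: 2 6 2

Derivation:
After op 1 (add_cursor(1)): buffer="qfghs" (len 5), cursors c1@0 c3@1 c2@5, authorship .....
After op 2 (delete): buffer="fgh" (len 3), cursors c1@0 c3@0 c2@3, authorship ...
After op 3 (insert('z')): buffer="zzfghz" (len 6), cursors c1@2 c3@2 c2@6, authorship 13...2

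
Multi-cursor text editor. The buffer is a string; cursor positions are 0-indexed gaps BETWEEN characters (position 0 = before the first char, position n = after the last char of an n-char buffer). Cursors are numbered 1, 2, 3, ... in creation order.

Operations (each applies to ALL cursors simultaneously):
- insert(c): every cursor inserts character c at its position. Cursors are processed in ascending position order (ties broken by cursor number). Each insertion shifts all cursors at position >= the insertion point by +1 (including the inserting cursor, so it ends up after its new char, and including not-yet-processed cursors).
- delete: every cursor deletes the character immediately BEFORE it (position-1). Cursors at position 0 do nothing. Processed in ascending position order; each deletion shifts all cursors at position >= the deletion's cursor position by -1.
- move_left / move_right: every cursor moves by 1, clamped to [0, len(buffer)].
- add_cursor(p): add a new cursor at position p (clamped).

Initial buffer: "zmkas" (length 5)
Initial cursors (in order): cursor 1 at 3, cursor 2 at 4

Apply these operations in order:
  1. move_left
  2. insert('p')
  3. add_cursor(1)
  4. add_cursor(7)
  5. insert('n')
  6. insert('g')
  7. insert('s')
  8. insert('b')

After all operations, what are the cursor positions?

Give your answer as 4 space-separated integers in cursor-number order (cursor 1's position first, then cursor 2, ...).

After op 1 (move_left): buffer="zmkas" (len 5), cursors c1@2 c2@3, authorship .....
After op 2 (insert('p')): buffer="zmpkpas" (len 7), cursors c1@3 c2@5, authorship ..1.2..
After op 3 (add_cursor(1)): buffer="zmpkpas" (len 7), cursors c3@1 c1@3 c2@5, authorship ..1.2..
After op 4 (add_cursor(7)): buffer="zmpkpas" (len 7), cursors c3@1 c1@3 c2@5 c4@7, authorship ..1.2..
After op 5 (insert('n')): buffer="znmpnkpnasn" (len 11), cursors c3@2 c1@5 c2@8 c4@11, authorship .3.11.22..4
After op 6 (insert('g')): buffer="zngmpngkpngasng" (len 15), cursors c3@3 c1@7 c2@11 c4@15, authorship .33.111.222..44
After op 7 (insert('s')): buffer="zngsmpngskpngsasngs" (len 19), cursors c3@4 c1@9 c2@14 c4@19, authorship .333.1111.2222..444
After op 8 (insert('b')): buffer="zngsbmpngsbkpngsbasngsb" (len 23), cursors c3@5 c1@11 c2@17 c4@23, authorship .3333.11111.22222..4444

Answer: 11 17 5 23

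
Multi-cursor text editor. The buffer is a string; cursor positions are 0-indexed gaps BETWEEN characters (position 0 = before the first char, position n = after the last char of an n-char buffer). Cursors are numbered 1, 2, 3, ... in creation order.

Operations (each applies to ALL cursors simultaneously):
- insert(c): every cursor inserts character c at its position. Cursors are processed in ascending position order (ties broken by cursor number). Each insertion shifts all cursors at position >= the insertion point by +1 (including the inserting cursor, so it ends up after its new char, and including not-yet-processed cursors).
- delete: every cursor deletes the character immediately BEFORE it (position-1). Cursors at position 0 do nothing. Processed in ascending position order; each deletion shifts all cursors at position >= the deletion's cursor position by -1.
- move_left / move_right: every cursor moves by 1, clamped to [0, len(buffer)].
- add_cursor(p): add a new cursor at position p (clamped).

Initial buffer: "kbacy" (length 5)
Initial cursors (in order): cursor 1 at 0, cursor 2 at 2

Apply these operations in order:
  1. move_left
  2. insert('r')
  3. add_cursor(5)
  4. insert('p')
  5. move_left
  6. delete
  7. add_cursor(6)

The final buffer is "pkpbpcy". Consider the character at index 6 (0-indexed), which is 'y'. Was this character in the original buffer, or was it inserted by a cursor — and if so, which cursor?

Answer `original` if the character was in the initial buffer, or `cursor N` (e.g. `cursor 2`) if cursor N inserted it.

After op 1 (move_left): buffer="kbacy" (len 5), cursors c1@0 c2@1, authorship .....
After op 2 (insert('r')): buffer="rkrbacy" (len 7), cursors c1@1 c2@3, authorship 1.2....
After op 3 (add_cursor(5)): buffer="rkrbacy" (len 7), cursors c1@1 c2@3 c3@5, authorship 1.2....
After op 4 (insert('p')): buffer="rpkrpbapcy" (len 10), cursors c1@2 c2@5 c3@8, authorship 11.22..3..
After op 5 (move_left): buffer="rpkrpbapcy" (len 10), cursors c1@1 c2@4 c3@7, authorship 11.22..3..
After op 6 (delete): buffer="pkpbpcy" (len 7), cursors c1@0 c2@2 c3@4, authorship 1.2.3..
After op 7 (add_cursor(6)): buffer="pkpbpcy" (len 7), cursors c1@0 c2@2 c3@4 c4@6, authorship 1.2.3..
Authorship (.=original, N=cursor N): 1 . 2 . 3 . .
Index 6: author = original

Answer: original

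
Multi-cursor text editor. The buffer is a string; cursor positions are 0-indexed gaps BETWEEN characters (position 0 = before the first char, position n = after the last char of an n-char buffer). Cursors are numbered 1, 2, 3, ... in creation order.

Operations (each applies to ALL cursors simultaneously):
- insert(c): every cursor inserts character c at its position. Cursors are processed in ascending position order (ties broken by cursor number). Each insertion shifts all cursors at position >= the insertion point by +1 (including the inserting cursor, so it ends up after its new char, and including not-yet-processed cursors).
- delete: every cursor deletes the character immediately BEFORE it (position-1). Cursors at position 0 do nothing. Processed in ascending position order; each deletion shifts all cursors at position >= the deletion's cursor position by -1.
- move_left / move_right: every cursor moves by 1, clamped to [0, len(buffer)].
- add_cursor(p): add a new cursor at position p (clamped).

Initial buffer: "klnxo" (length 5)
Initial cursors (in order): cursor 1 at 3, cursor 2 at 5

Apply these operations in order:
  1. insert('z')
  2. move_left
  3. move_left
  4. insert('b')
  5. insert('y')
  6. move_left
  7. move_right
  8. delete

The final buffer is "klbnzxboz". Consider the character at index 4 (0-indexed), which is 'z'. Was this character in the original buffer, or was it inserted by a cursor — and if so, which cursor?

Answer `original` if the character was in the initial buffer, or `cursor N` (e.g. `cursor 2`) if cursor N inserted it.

Answer: cursor 1

Derivation:
After op 1 (insert('z')): buffer="klnzxoz" (len 7), cursors c1@4 c2@7, authorship ...1..2
After op 2 (move_left): buffer="klnzxoz" (len 7), cursors c1@3 c2@6, authorship ...1..2
After op 3 (move_left): buffer="klnzxoz" (len 7), cursors c1@2 c2@5, authorship ...1..2
After op 4 (insert('b')): buffer="klbnzxboz" (len 9), cursors c1@3 c2@7, authorship ..1.1.2.2
After op 5 (insert('y')): buffer="klbynzxbyoz" (len 11), cursors c1@4 c2@9, authorship ..11.1.22.2
After op 6 (move_left): buffer="klbynzxbyoz" (len 11), cursors c1@3 c2@8, authorship ..11.1.22.2
After op 7 (move_right): buffer="klbynzxbyoz" (len 11), cursors c1@4 c2@9, authorship ..11.1.22.2
After op 8 (delete): buffer="klbnzxboz" (len 9), cursors c1@3 c2@7, authorship ..1.1.2.2
Authorship (.=original, N=cursor N): . . 1 . 1 . 2 . 2
Index 4: author = 1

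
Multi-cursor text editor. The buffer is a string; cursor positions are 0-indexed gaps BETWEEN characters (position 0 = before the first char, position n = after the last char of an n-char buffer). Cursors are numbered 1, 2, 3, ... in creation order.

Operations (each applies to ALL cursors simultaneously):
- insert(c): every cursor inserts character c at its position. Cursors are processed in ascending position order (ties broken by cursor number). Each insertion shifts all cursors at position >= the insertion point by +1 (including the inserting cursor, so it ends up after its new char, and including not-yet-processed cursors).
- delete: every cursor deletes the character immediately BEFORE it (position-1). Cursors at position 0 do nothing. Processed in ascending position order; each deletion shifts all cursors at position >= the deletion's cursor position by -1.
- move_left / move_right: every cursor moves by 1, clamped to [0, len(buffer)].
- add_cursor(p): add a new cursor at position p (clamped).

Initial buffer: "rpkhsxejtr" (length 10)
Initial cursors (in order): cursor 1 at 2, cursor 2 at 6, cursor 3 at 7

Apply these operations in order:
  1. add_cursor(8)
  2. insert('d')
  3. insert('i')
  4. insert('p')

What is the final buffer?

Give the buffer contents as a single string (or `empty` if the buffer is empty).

After op 1 (add_cursor(8)): buffer="rpkhsxejtr" (len 10), cursors c1@2 c2@6 c3@7 c4@8, authorship ..........
After op 2 (insert('d')): buffer="rpdkhsxdedjdtr" (len 14), cursors c1@3 c2@8 c3@10 c4@12, authorship ..1....2.3.4..
After op 3 (insert('i')): buffer="rpdikhsxdiedijditr" (len 18), cursors c1@4 c2@10 c3@13 c4@16, authorship ..11....22.33.44..
After op 4 (insert('p')): buffer="rpdipkhsxdipedipjdiptr" (len 22), cursors c1@5 c2@12 c3@16 c4@20, authorship ..111....222.333.444..

Answer: rpdipkhsxdipedipjdiptr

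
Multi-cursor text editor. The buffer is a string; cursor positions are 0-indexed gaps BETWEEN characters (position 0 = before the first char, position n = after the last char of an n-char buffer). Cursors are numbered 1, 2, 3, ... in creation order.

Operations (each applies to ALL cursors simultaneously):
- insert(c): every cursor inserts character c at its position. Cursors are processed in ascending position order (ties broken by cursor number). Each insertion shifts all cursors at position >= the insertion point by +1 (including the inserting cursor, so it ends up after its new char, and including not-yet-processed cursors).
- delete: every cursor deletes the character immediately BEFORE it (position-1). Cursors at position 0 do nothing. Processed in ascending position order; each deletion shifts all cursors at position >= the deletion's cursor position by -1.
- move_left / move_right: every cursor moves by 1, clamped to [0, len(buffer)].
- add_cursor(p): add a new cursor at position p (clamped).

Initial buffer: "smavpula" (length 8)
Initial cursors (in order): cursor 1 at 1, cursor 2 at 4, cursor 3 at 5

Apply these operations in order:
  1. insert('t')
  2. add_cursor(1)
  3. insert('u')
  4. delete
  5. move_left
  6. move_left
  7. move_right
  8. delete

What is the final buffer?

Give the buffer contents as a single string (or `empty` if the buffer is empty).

After op 1 (insert('t')): buffer="stmavtptula" (len 11), cursors c1@2 c2@6 c3@8, authorship .1...2.3...
After op 2 (add_cursor(1)): buffer="stmavtptula" (len 11), cursors c4@1 c1@2 c2@6 c3@8, authorship .1...2.3...
After op 3 (insert('u')): buffer="sutumavtuptuula" (len 15), cursors c4@2 c1@4 c2@9 c3@12, authorship .411...22.33...
After op 4 (delete): buffer="stmavtptula" (len 11), cursors c4@1 c1@2 c2@6 c3@8, authorship .1...2.3...
After op 5 (move_left): buffer="stmavtptula" (len 11), cursors c4@0 c1@1 c2@5 c3@7, authorship .1...2.3...
After op 6 (move_left): buffer="stmavtptula" (len 11), cursors c1@0 c4@0 c2@4 c3@6, authorship .1...2.3...
After op 7 (move_right): buffer="stmavtptula" (len 11), cursors c1@1 c4@1 c2@5 c3@7, authorship .1...2.3...
After op 8 (delete): buffer="tmattula" (len 8), cursors c1@0 c4@0 c2@3 c3@4, authorship 1..23...

Answer: tmattula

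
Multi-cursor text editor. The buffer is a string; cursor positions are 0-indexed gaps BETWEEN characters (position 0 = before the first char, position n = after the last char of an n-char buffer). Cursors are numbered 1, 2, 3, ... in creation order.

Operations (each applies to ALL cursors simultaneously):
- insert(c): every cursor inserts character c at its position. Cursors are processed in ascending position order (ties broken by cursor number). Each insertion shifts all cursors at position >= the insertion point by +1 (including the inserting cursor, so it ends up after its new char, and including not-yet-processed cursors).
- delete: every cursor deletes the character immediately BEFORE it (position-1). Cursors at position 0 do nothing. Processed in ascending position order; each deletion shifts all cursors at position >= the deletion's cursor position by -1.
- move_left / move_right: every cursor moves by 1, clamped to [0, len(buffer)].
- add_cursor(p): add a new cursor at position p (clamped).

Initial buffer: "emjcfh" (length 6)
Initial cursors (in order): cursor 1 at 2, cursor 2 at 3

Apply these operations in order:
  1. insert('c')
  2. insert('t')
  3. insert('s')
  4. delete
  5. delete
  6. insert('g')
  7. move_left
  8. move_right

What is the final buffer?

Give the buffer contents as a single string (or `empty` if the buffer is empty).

After op 1 (insert('c')): buffer="emcjccfh" (len 8), cursors c1@3 c2@5, authorship ..1.2...
After op 2 (insert('t')): buffer="emctjctcfh" (len 10), cursors c1@4 c2@7, authorship ..11.22...
After op 3 (insert('s')): buffer="emctsjctscfh" (len 12), cursors c1@5 c2@9, authorship ..111.222...
After op 4 (delete): buffer="emctjctcfh" (len 10), cursors c1@4 c2@7, authorship ..11.22...
After op 5 (delete): buffer="emcjccfh" (len 8), cursors c1@3 c2@5, authorship ..1.2...
After op 6 (insert('g')): buffer="emcgjcgcfh" (len 10), cursors c1@4 c2@7, authorship ..11.22...
After op 7 (move_left): buffer="emcgjcgcfh" (len 10), cursors c1@3 c2@6, authorship ..11.22...
After op 8 (move_right): buffer="emcgjcgcfh" (len 10), cursors c1@4 c2@7, authorship ..11.22...

Answer: emcgjcgcfh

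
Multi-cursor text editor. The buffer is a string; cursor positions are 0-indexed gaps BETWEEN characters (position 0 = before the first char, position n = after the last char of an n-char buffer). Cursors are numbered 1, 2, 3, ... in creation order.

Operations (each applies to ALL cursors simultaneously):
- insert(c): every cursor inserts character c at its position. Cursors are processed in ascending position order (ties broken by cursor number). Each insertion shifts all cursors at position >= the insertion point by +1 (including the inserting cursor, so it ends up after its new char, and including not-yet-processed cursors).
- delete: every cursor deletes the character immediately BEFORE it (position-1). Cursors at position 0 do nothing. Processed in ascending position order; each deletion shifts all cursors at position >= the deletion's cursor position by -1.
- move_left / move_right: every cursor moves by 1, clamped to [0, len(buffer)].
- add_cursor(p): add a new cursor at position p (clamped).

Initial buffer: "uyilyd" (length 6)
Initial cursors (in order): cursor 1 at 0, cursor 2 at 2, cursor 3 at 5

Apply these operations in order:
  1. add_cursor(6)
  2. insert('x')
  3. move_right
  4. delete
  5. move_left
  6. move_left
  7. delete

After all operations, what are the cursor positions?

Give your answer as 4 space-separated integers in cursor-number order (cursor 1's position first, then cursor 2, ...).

After op 1 (add_cursor(6)): buffer="uyilyd" (len 6), cursors c1@0 c2@2 c3@5 c4@6, authorship ......
After op 2 (insert('x')): buffer="xuyxilyxdx" (len 10), cursors c1@1 c2@4 c3@8 c4@10, authorship 1..2...3.4
After op 3 (move_right): buffer="xuyxilyxdx" (len 10), cursors c1@2 c2@5 c3@9 c4@10, authorship 1..2...3.4
After op 4 (delete): buffer="xyxlyx" (len 6), cursors c1@1 c2@3 c3@6 c4@6, authorship 1.2..3
After op 5 (move_left): buffer="xyxlyx" (len 6), cursors c1@0 c2@2 c3@5 c4@5, authorship 1.2..3
After op 6 (move_left): buffer="xyxlyx" (len 6), cursors c1@0 c2@1 c3@4 c4@4, authorship 1.2..3
After op 7 (delete): buffer="yyx" (len 3), cursors c1@0 c2@0 c3@1 c4@1, authorship ..3

Answer: 0 0 1 1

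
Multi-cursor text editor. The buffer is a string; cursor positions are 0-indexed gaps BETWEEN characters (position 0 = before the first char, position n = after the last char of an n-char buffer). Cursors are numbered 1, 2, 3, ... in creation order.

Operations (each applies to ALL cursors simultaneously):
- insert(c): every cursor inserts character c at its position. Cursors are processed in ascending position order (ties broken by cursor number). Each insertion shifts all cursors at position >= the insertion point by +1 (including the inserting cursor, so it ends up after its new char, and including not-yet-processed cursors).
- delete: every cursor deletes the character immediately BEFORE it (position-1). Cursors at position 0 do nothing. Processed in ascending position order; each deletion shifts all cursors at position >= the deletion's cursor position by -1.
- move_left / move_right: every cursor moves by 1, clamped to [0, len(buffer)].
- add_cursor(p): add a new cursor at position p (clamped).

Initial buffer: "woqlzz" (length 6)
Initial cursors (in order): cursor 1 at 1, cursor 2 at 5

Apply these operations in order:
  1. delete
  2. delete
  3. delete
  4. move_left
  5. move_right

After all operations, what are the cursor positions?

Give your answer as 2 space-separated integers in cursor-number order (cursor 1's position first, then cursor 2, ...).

Answer: 1 1

Derivation:
After op 1 (delete): buffer="oqlz" (len 4), cursors c1@0 c2@3, authorship ....
After op 2 (delete): buffer="oqz" (len 3), cursors c1@0 c2@2, authorship ...
After op 3 (delete): buffer="oz" (len 2), cursors c1@0 c2@1, authorship ..
After op 4 (move_left): buffer="oz" (len 2), cursors c1@0 c2@0, authorship ..
After op 5 (move_right): buffer="oz" (len 2), cursors c1@1 c2@1, authorship ..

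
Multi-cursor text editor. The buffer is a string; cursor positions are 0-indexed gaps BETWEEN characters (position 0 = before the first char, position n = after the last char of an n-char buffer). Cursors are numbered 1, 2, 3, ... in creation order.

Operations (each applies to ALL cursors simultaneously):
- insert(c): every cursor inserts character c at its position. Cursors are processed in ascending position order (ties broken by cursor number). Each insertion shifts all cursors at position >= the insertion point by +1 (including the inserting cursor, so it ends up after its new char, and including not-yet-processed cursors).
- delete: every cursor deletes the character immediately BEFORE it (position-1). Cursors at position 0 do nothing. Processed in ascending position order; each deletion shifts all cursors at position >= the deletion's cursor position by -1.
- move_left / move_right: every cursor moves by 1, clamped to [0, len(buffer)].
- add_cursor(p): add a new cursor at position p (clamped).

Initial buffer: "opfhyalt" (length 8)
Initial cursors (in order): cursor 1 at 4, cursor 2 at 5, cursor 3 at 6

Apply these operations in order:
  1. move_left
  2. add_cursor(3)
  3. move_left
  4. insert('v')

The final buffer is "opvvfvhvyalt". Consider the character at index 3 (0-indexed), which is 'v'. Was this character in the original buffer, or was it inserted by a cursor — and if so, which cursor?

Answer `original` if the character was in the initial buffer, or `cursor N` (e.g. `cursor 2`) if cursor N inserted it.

Answer: cursor 4

Derivation:
After op 1 (move_left): buffer="opfhyalt" (len 8), cursors c1@3 c2@4 c3@5, authorship ........
After op 2 (add_cursor(3)): buffer="opfhyalt" (len 8), cursors c1@3 c4@3 c2@4 c3@5, authorship ........
After op 3 (move_left): buffer="opfhyalt" (len 8), cursors c1@2 c4@2 c2@3 c3@4, authorship ........
After op 4 (insert('v')): buffer="opvvfvhvyalt" (len 12), cursors c1@4 c4@4 c2@6 c3@8, authorship ..14.2.3....
Authorship (.=original, N=cursor N): . . 1 4 . 2 . 3 . . . .
Index 3: author = 4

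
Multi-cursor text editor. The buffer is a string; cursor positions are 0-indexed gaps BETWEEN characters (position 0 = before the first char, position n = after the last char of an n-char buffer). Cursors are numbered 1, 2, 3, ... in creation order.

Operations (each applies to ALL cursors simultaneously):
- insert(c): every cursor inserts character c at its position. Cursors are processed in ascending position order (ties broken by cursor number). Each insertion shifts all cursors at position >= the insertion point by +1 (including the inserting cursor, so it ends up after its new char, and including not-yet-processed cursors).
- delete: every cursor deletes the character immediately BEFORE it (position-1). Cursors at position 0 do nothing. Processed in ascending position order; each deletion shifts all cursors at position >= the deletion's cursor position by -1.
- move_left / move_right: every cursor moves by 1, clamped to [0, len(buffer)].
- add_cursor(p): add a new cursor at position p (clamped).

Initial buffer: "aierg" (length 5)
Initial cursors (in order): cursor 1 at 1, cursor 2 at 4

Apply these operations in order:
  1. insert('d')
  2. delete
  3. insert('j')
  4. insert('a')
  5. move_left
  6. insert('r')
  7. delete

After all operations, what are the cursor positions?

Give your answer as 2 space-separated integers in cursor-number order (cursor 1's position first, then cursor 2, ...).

Answer: 2 7

Derivation:
After op 1 (insert('d')): buffer="adierdg" (len 7), cursors c1@2 c2@6, authorship .1...2.
After op 2 (delete): buffer="aierg" (len 5), cursors c1@1 c2@4, authorship .....
After op 3 (insert('j')): buffer="ajierjg" (len 7), cursors c1@2 c2@6, authorship .1...2.
After op 4 (insert('a')): buffer="ajaierjag" (len 9), cursors c1@3 c2@8, authorship .11...22.
After op 5 (move_left): buffer="ajaierjag" (len 9), cursors c1@2 c2@7, authorship .11...22.
After op 6 (insert('r')): buffer="ajraierjrag" (len 11), cursors c1@3 c2@9, authorship .111...222.
After op 7 (delete): buffer="ajaierjag" (len 9), cursors c1@2 c2@7, authorship .11...22.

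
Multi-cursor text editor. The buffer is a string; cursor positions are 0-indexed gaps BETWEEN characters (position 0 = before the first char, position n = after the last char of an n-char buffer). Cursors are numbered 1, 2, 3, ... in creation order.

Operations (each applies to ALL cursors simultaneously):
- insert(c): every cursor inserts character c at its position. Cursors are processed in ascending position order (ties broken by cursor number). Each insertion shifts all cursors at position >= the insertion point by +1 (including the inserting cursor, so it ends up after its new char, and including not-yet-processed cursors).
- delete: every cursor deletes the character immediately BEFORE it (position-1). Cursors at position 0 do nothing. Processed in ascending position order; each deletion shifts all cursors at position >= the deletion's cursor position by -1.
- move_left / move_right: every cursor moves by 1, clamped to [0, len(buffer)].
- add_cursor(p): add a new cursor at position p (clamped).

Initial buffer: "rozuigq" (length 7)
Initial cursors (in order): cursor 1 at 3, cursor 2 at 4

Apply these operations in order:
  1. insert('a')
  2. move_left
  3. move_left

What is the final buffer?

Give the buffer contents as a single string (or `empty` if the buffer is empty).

After op 1 (insert('a')): buffer="rozauaigq" (len 9), cursors c1@4 c2@6, authorship ...1.2...
After op 2 (move_left): buffer="rozauaigq" (len 9), cursors c1@3 c2@5, authorship ...1.2...
After op 3 (move_left): buffer="rozauaigq" (len 9), cursors c1@2 c2@4, authorship ...1.2...

Answer: rozauaigq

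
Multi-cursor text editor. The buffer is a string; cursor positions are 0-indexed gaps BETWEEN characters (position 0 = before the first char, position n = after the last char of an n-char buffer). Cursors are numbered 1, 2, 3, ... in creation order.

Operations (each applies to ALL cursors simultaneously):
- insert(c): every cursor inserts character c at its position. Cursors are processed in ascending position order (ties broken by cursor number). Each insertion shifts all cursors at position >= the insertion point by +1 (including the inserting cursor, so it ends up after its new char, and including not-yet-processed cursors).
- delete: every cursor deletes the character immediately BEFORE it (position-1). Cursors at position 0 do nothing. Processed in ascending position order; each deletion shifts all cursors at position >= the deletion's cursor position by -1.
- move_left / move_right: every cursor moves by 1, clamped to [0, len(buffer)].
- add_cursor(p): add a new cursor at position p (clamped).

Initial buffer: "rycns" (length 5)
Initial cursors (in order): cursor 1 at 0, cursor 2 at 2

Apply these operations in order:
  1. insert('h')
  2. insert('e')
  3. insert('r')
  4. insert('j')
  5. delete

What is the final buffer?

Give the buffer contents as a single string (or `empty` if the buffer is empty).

Answer: herryhercns

Derivation:
After op 1 (insert('h')): buffer="hryhcns" (len 7), cursors c1@1 c2@4, authorship 1..2...
After op 2 (insert('e')): buffer="heryhecns" (len 9), cursors c1@2 c2@6, authorship 11..22...
After op 3 (insert('r')): buffer="herryhercns" (len 11), cursors c1@3 c2@8, authorship 111..222...
After op 4 (insert('j')): buffer="herjryherjcns" (len 13), cursors c1@4 c2@10, authorship 1111..2222...
After op 5 (delete): buffer="herryhercns" (len 11), cursors c1@3 c2@8, authorship 111..222...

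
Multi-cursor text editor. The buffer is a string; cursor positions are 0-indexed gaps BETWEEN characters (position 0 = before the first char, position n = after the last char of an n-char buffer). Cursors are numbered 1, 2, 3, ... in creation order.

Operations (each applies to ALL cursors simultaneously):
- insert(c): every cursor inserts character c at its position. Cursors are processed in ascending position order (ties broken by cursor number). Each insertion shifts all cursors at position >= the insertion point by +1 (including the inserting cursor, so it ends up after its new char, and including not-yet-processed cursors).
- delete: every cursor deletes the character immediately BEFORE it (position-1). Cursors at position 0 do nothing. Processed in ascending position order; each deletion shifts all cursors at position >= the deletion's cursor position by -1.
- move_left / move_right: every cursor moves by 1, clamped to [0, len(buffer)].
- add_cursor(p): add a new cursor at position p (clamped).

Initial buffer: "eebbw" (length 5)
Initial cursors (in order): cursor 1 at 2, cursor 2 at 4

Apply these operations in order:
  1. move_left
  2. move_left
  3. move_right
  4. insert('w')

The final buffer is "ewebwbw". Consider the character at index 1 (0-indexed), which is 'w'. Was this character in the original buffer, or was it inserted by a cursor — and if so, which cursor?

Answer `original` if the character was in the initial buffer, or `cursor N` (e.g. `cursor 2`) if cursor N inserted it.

Answer: cursor 1

Derivation:
After op 1 (move_left): buffer="eebbw" (len 5), cursors c1@1 c2@3, authorship .....
After op 2 (move_left): buffer="eebbw" (len 5), cursors c1@0 c2@2, authorship .....
After op 3 (move_right): buffer="eebbw" (len 5), cursors c1@1 c2@3, authorship .....
After op 4 (insert('w')): buffer="ewebwbw" (len 7), cursors c1@2 c2@5, authorship .1..2..
Authorship (.=original, N=cursor N): . 1 . . 2 . .
Index 1: author = 1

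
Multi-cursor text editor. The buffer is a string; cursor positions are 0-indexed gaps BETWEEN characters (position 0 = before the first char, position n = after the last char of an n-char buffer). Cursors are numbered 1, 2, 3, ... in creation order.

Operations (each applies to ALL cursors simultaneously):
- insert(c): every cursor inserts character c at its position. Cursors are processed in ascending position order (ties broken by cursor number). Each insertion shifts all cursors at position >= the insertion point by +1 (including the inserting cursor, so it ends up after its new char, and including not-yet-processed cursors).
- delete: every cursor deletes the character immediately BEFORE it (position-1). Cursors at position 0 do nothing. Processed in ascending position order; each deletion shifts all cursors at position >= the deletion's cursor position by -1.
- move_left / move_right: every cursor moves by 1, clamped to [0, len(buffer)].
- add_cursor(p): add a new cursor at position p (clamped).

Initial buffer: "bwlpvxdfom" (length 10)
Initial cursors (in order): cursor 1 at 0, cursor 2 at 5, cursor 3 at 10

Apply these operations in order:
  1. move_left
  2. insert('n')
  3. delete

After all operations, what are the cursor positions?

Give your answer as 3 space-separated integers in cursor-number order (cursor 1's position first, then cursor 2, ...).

Answer: 0 4 9

Derivation:
After op 1 (move_left): buffer="bwlpvxdfom" (len 10), cursors c1@0 c2@4 c3@9, authorship ..........
After op 2 (insert('n')): buffer="nbwlpnvxdfonm" (len 13), cursors c1@1 c2@6 c3@12, authorship 1....2.....3.
After op 3 (delete): buffer="bwlpvxdfom" (len 10), cursors c1@0 c2@4 c3@9, authorship ..........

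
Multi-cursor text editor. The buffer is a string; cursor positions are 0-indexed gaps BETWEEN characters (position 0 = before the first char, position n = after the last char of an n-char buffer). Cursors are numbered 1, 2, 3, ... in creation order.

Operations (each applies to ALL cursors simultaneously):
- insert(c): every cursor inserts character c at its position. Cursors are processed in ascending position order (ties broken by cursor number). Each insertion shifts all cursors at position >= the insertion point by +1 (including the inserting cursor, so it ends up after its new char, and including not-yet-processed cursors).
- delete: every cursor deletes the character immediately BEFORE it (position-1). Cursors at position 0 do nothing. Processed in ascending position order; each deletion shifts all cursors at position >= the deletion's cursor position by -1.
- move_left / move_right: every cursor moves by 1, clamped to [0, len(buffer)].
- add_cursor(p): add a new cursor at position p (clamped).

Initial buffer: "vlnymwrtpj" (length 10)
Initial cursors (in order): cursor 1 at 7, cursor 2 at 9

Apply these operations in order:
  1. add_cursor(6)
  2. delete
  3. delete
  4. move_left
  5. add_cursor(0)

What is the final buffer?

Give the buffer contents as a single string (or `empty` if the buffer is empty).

After op 1 (add_cursor(6)): buffer="vlnymwrtpj" (len 10), cursors c3@6 c1@7 c2@9, authorship ..........
After op 2 (delete): buffer="vlnymtj" (len 7), cursors c1@5 c3@5 c2@6, authorship .......
After op 3 (delete): buffer="vlnj" (len 4), cursors c1@3 c2@3 c3@3, authorship ....
After op 4 (move_left): buffer="vlnj" (len 4), cursors c1@2 c2@2 c3@2, authorship ....
After op 5 (add_cursor(0)): buffer="vlnj" (len 4), cursors c4@0 c1@2 c2@2 c3@2, authorship ....

Answer: vlnj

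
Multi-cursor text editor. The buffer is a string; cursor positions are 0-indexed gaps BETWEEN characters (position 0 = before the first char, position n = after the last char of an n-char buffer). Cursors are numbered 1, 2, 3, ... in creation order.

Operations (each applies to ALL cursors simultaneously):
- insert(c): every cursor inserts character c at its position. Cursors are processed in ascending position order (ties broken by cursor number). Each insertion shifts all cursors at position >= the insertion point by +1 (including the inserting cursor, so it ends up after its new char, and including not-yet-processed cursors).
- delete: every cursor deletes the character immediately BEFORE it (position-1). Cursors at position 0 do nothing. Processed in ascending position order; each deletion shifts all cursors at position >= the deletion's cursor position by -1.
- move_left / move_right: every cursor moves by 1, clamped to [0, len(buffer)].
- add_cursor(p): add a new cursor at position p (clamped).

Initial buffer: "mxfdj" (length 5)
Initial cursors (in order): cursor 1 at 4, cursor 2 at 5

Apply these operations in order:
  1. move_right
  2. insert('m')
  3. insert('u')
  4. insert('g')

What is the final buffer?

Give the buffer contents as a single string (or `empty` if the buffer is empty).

Answer: mxfdjmmuugg

Derivation:
After op 1 (move_right): buffer="mxfdj" (len 5), cursors c1@5 c2@5, authorship .....
After op 2 (insert('m')): buffer="mxfdjmm" (len 7), cursors c1@7 c2@7, authorship .....12
After op 3 (insert('u')): buffer="mxfdjmmuu" (len 9), cursors c1@9 c2@9, authorship .....1212
After op 4 (insert('g')): buffer="mxfdjmmuugg" (len 11), cursors c1@11 c2@11, authorship .....121212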